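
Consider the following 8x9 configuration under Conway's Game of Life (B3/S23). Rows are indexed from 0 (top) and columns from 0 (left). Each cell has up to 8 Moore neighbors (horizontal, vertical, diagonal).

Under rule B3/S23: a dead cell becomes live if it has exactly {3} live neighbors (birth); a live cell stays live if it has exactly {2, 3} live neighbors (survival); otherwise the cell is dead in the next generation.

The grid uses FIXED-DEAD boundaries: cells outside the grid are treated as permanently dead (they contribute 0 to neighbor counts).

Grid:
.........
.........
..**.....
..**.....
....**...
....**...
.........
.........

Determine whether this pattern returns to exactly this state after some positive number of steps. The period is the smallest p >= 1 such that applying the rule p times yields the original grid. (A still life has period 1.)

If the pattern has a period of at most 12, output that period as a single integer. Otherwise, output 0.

Simulating and comparing each generation to the original:
Gen 0 (original, given above): 8 live cells
Gen 1: 6 live cells, differs from original
Gen 2: 8 live cells, MATCHES original -> period = 2

Answer: 2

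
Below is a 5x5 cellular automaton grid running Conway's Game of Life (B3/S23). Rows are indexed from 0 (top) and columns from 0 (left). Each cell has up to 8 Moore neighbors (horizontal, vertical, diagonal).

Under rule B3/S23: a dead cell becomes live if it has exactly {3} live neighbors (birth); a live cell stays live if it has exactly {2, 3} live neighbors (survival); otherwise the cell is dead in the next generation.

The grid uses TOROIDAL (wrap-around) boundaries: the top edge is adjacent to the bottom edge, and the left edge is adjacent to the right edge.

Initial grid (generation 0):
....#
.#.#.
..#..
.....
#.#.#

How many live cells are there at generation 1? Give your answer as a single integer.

Answer: 11

Derivation:
Simulating step by step:
Generation 0 (given above): 7 live cells
Generation 1: 11 live cells
.##.#
..##.
..#..
.#.#.
#..##
Population at generation 1: 11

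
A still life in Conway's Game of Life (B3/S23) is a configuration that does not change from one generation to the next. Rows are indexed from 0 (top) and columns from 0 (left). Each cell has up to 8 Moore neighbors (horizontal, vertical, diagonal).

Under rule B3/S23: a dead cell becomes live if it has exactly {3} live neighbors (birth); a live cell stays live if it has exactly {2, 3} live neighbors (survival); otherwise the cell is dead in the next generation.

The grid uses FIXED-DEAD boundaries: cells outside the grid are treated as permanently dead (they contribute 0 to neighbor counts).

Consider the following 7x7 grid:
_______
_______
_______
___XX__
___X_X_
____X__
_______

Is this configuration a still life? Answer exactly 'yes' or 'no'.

Answer: yes

Derivation:
Compute generation 1 and compare to generation 0 (given above):
Generation 1:
_______
_______
_______
___XX__
___X_X_
____X__
_______
The grids are IDENTICAL -> still life.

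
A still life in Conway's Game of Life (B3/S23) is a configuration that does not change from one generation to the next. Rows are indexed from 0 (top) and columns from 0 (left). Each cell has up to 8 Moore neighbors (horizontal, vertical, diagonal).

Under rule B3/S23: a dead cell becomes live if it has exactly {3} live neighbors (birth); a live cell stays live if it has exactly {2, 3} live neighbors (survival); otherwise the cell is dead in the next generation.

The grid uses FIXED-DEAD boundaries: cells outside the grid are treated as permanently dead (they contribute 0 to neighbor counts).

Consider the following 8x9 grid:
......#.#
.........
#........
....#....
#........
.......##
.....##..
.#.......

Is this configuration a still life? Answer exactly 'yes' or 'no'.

Compute generation 1 and compare to generation 0 (given above):
Generation 1:
.........
.........
.........
.........
.........
......##.
......##.
.........
Cell (0,6) differs: gen0=1 vs gen1=0 -> NOT a still life.

Answer: no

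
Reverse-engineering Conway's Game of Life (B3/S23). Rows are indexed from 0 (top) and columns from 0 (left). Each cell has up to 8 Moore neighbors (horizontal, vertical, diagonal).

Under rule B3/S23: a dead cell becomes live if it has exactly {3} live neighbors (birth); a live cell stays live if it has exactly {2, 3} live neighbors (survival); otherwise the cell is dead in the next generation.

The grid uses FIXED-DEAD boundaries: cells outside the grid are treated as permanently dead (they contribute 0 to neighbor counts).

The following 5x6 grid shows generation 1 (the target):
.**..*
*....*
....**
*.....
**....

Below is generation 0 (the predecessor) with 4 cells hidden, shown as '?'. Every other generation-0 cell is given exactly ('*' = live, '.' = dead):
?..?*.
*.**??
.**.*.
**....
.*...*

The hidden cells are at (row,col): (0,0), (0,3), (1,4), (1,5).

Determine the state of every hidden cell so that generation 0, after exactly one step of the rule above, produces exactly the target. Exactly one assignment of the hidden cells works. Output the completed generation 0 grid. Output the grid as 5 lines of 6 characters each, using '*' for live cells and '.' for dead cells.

Answer: *..**.
*.****
.**.*.
**....
.*...*

Derivation:
Hidden generation-0 cells (in order): (0,0), (0,3), (1,4), (1,5).
A hidden cell only influences target cells in its own 3x3 neighborhood. Try each of the 2^4 = 16 assignments, step the completed generation 0 forward once under B3/S23, and compare with the target:
  (0,0)=. (0,3)=. (1,4)=. (1,5)=. -> step gives (0,1)='.' but target has '*' -> reject
  (0,0)=. (0,3)=. (1,4)=. (1,5)=* -> step gives (0,1)='.' but target has '*' -> reject
  (0,0)=. (0,3)=. (1,4)=* (1,5)=. -> step gives (0,1)='.' but target has '*' -> reject
  (0,0)=. (0,3)=. (1,4)=* (1,5)=* -> step gives (0,1)='.' but target has '*' -> reject
  (0,0)=. (0,3)=* (1,4)=. (1,5)=. -> step gives (0,1)='.' but target has '*' -> reject
  (0,0)=. (0,3)=* (1,4)=. (1,5)=* -> step gives (0,1)='.' but target has '*' -> reject
  (0,0)=. (0,3)=* (1,4)=* (1,5)=. -> step gives (0,1)='.' but target has '*' -> reject
  (0,0)=. (0,3)=* (1,4)=* (1,5)=* -> step gives (0,1)='.' but target has '*' -> reject
  (0,0)=* (0,3)=. (1,4)=. (1,5)=. -> step gives (0,2)='.' but target has '*' -> reject
  (0,0)=* (0,3)=. (1,4)=. (1,5)=* -> step gives (0,2)='.' but target has '*' -> reject
  (0,0)=* (0,3)=. (1,4)=* (1,5)=. -> step gives (0,2)='.' but target has '*' -> reject
  (0,0)=* (0,3)=. (1,4)=* (1,5)=* -> step gives (0,2)='.' but target has '*' -> reject
  (0,0)=* (0,3)=* (1,4)=. (1,5)=. -> step gives (0,3)='*' but target has '.' -> reject
  (0,0)=* (0,3)=* (1,4)=. (1,5)=* -> step gives (0,3)='*' but target has '.' -> reject
  (0,0)=* (0,3)=* (1,4)=* (1,5)=. -> step gives (0,4)='*' but target has '.' -> reject
  (0,0)=* (0,3)=* (1,4)=* (1,5)=* -> step reproduces the target at every cell -> ACCEPT
Unique solution: (0,0)=live, (0,3)=live, (1,4)=live, (1,5)=live.
Check: live-neighbor counts of every cell in the completed generation 0:
133443
254653
454533
344222
322010
Applying B3/S23 to generation 0 with these counts gives:
.**..*
*....*
....**
*.....
**....
which matches the target exactly.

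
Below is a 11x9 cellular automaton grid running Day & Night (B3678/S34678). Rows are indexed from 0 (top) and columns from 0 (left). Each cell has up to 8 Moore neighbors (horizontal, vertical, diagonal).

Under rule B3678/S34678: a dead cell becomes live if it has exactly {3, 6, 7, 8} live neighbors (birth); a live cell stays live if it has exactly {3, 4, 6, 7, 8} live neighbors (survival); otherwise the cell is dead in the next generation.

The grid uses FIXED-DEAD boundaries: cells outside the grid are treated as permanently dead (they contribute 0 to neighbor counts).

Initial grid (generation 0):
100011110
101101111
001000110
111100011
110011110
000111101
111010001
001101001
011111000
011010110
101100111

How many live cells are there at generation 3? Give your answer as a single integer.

Answer: 47

Derivation:
Simulating step by step:
Generation 0 (given above): 57 live cells
Generation 1: 53 live cells
010111011
000100111
110011010
101110101
110000000
000101100
011100100
111111000
011101010
101110111
001101110
Generation 2: 51 live cells
001010011
110110001
010011000
111110010
010000110
100010000
111010100
111101000
011111011
001100101
011101111
Generation 3: 47 live cells
010000000
010110010
001101000
111110000
010011000
101100110
111010000
111111010
101101010
001110011
001110110
Population at generation 3: 47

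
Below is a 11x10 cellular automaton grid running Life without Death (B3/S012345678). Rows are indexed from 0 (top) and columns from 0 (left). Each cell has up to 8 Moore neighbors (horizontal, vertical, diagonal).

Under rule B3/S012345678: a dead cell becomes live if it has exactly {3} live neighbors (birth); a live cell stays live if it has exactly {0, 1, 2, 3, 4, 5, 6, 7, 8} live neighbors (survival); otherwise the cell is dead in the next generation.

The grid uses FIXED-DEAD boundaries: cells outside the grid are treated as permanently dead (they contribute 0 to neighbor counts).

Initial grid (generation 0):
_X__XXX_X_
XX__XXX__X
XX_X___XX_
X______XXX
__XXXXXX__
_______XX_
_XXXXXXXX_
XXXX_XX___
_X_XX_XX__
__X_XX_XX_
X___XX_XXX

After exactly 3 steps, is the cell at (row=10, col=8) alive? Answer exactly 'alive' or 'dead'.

Answer: alive

Derivation:
Simulating step by step:
Generation 0 (given above): 58 live cells
Generation 1: 74 live cells
XX__XXXXX_
XX_XXXX__X
XXXXXX_XX_
X____X_XXX
__XXXXXX_X
_X_____XX_
XXXXXXXXX_
XXXX_XX_X_
XX_XX_XXX_
_XX_XX_XXX
X__XXX_XXX
Generation 2: 83 live cells
XXXXXXXXX_
XX_XXXX__X
XXXXXX_XX_
X____X_XXX
_XXXXXXX_X
XX_____XXX
XXXXXXXXXX
XXXX_XX_XX
XX_XX_XXX_
_XX_XX_XXX
XXXXXX_XXX
Generation 3: 83 live cells
XXXXXXXXX_
XX_XXXX__X
XXXXXX_XX_
X____X_XXX
_XXXXXXX_X
XX_____XXX
XXXXXXXXXX
XXXX_XX_XX
XX_XX_XXX_
_XX_XX_XXX
XXXXXX_XXX

Cell (10,8) at generation 3: 1 -> alive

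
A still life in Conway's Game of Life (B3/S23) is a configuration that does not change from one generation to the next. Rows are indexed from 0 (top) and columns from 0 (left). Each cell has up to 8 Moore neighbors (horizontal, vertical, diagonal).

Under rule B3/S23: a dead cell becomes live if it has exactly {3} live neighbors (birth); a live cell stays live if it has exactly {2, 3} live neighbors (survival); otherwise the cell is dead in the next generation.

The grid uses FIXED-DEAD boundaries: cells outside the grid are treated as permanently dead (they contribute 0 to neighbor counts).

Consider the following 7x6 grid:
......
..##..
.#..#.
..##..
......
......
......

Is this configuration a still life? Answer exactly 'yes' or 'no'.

Compute generation 1 and compare to generation 0 (given above):
Generation 1:
......
..##..
.#..#.
..##..
......
......
......
The grids are IDENTICAL -> still life.

Answer: yes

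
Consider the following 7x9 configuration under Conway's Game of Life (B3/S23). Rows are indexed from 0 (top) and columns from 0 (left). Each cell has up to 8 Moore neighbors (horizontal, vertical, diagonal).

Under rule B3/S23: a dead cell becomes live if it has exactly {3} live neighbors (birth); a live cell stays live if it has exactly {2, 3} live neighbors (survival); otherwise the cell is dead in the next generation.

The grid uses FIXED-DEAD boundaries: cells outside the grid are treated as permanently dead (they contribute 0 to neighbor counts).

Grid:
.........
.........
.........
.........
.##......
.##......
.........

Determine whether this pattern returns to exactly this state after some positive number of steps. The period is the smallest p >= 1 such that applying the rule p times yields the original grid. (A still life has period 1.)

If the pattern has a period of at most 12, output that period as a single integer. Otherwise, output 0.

Simulating and comparing each generation to the original:
Gen 0 (original, given above): 4 live cells
Gen 1: 4 live cells, MATCHES original -> period = 1

Answer: 1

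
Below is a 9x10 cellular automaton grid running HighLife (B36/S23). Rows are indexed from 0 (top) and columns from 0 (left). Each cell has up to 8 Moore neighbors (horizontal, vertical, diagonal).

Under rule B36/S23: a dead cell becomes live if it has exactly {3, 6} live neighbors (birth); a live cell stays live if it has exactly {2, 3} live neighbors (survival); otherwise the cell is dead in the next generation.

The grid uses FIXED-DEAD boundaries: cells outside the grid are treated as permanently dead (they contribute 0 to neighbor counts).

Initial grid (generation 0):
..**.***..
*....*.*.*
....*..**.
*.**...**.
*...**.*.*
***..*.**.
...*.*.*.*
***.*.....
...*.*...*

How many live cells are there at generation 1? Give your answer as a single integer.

Answer: 42

Derivation:
Simulating step by step:
Generation 0 (given above): 39 live cells
Generation 1: 42 live cells
....**.**.
...*.**...
.*.**....*
.*.*.*...*
**..**..**
****.***.*
.*.*.*.*..
.**..**.*.
.****.....
Population at generation 1: 42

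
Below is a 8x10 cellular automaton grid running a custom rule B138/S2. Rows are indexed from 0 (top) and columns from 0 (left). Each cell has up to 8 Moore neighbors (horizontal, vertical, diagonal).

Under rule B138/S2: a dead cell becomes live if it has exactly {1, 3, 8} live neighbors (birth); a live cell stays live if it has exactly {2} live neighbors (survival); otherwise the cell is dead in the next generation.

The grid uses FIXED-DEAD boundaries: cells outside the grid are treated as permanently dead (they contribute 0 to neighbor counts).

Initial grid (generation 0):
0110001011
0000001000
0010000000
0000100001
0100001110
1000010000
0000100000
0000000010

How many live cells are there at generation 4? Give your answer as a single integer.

Simulating step by step:
Generation 0 (given above): 17 live cells
Generation 1: 40 live cells
1001000100
1110000100
0100101111
1000000110
0011011110
0011011101
1101001111
0001110101
Generation 2: 18 live cells
1010100000
0001000000
0010000001
0111100000
1100000001
0000000000
0100000000
0011010001
Generation 3: 33 live cells
0001010000
1110010011
1100110010
1000010000
1001010010
1100000011
1010011011
1010001010
Generation 4: 29 live cells
0110100100
0001001011
0010001011
0000001000
0000100011
0010111000
0010111000
0000111011
Population at generation 4: 29

Answer: 29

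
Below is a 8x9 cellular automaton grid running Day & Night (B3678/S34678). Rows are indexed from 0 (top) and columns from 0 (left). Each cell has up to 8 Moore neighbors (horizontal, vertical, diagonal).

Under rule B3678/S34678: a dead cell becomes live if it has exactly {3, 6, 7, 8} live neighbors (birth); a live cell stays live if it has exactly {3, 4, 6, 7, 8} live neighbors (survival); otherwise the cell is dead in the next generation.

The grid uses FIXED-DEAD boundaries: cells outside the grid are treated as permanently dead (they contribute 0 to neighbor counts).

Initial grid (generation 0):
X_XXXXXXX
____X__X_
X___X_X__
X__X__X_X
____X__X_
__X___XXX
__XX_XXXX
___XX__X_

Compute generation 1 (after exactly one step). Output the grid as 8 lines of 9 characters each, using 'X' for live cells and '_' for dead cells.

Simulating step by step:
Generation 0 (given above): 32 live cells
Generation 1: 28 live cells
(generation 1 grid is the final answer)

Answer: ___XXXXX_
_X__XX_XX
___X_____
____X____
___X_X___
____X__XX
__XX_X_XX
__XXXX_XX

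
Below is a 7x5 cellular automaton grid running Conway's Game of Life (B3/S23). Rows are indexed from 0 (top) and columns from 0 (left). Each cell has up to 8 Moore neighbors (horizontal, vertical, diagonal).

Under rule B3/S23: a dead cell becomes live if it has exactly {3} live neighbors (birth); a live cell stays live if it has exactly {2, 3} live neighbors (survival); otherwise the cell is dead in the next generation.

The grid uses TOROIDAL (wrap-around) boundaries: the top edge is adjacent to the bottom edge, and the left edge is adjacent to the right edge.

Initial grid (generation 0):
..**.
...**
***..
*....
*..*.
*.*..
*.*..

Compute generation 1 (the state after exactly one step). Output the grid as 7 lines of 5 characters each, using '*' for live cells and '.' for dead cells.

Answer: .**..
*...*
****.
*.*..
*....
*.**.
..*.*

Derivation:
Simulating step by step:
Generation 0 (given above): 14 live cells
Generation 1: 16 live cells
(generation 1 grid is the final answer)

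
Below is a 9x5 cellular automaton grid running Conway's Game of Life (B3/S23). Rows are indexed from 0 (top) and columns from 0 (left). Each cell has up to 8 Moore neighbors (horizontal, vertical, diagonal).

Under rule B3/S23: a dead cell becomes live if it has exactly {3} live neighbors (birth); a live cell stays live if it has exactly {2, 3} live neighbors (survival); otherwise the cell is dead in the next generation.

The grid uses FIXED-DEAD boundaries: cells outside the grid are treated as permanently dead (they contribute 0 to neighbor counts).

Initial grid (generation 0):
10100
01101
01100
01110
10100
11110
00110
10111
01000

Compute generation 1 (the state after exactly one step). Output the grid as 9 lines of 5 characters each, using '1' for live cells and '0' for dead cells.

Answer: 00110
10000
10000
10010
10000
10000
10000
00001
01110

Derivation:
Simulating step by step:
Generation 0 (given above): 23 live cells
Generation 1: 13 live cells
(generation 1 grid is the final answer)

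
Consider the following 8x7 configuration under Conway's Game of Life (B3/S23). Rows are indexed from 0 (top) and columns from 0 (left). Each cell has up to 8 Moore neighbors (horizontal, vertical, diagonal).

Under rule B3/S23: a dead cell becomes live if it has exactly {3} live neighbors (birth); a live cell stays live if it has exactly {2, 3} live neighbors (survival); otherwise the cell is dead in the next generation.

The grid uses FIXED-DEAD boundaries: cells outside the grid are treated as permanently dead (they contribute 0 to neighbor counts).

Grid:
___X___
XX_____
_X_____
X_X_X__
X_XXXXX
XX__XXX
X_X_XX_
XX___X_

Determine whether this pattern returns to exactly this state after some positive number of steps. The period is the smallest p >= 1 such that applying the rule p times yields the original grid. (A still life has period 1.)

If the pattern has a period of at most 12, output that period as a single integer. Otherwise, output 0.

Answer: 0

Derivation:
Simulating and comparing each generation to the original:
Gen 0 (original, given above): 25 live cells
Gen 1: 17 live cells, differs from original
Gen 2: 18 live cells, differs from original
Gen 3: 12 live cells, differs from original
Gen 4: 5 live cells, differs from original
Gen 5: 0 live cells, differs from original
Gen 6: 0 live cells, differs from original
Gen 7: 0 live cells, differs from original
Gen 8: 0 live cells, differs from original
Gen 9: 0 live cells, differs from original
Gen 10: 0 live cells, differs from original
Gen 11: 0 live cells, differs from original
Gen 12: 0 live cells, differs from original
No period found within 12 steps.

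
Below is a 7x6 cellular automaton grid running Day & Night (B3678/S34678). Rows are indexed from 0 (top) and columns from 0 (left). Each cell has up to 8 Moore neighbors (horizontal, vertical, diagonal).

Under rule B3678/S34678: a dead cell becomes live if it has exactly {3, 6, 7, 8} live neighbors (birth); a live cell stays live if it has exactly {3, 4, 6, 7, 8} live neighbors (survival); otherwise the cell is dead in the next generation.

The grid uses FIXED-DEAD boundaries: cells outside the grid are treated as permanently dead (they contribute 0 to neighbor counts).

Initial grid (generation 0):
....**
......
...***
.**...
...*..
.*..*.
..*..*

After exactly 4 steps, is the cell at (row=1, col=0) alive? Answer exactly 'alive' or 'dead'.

Answer: dead

Derivation:
Simulating step by step:
Generation 0 (given above): 12 live cells
Generation 1: 6 live cells
......
...*..
..*...
..*...
.*....
..**..
......
Generation 2: 3 live cells
......
......
...*..
.*....
...*..
......
......
Generation 3: 1 live cells
......
......
......
..*...
......
......
......
Generation 4: 0 live cells
......
......
......
......
......
......
......

Cell (1,0) at generation 4: 0 -> dead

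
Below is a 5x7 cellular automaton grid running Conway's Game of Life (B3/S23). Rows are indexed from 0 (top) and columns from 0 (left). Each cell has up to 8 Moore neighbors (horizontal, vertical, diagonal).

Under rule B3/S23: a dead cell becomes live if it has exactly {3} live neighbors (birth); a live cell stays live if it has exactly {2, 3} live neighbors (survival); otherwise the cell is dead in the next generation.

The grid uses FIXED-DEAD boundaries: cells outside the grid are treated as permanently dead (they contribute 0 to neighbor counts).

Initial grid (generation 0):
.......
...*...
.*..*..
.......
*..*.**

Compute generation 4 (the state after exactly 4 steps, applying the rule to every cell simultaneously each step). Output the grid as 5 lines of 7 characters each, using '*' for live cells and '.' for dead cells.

Simulating step by step:
Generation 0 (given above): 7 live cells
Generation 1: 2 live cells
.......
.......
.......
....**.
.......
Generation 2: 0 live cells
.......
.......
.......
.......
.......
Generation 3: 0 live cells
.......
.......
.......
.......
.......
Generation 4: 0 live cells
(generation 4 grid is the final answer)

Answer: .......
.......
.......
.......
.......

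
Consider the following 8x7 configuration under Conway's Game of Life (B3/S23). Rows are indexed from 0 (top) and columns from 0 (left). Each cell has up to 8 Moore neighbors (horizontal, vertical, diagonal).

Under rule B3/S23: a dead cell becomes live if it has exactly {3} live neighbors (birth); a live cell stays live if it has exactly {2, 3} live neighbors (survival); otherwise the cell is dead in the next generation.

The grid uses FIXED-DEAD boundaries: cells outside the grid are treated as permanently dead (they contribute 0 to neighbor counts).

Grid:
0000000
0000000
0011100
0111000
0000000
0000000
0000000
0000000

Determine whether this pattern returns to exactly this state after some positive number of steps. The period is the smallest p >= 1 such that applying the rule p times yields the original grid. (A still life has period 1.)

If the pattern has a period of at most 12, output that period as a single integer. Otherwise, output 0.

Simulating and comparing each generation to the original:
Gen 0 (original, given above): 6 live cells
Gen 1: 6 live cells, differs from original
Gen 2: 6 live cells, MATCHES original -> period = 2

Answer: 2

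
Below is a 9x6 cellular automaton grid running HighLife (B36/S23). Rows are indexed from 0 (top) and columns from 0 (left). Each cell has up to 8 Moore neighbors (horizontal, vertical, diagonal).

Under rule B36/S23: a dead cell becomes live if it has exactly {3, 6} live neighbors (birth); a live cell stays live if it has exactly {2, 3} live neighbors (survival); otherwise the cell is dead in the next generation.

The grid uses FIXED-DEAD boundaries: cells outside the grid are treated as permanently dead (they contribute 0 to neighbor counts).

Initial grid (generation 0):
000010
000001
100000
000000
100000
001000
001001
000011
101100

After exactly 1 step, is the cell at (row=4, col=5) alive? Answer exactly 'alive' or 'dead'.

Simulating step by step:
Generation 0 (given above): 12 live cells
Generation 1: 10 live cells
000000
000000
000000
000000
000000
010000
000111
011011
000110

Cell (4,5) at generation 1: 0 -> dead

Answer: dead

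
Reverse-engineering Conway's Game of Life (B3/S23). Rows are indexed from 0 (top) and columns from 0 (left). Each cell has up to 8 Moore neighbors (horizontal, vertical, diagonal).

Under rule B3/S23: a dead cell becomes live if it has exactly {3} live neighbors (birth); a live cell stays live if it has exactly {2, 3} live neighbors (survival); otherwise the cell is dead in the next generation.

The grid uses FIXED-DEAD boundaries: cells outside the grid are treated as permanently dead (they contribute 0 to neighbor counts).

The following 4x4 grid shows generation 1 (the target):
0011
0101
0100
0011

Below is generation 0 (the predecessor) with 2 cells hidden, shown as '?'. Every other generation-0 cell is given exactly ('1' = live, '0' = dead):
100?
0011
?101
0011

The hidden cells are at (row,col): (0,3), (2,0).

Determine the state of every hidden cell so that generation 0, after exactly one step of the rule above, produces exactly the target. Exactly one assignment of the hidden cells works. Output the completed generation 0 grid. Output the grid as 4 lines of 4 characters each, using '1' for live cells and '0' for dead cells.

Hidden generation-0 cells (in order): (0,3), (2,0).
A hidden cell only influences target cells in its own 3x3 neighborhood. Try each of the 2^2 = 4 assignments, step the completed generation 0 forward once under B3/S23, and compare with the target:
  (0,3)=0 (2,0)=0 -> step gives (0,2)='0' but target has '1' -> reject
  (0,3)=0 (2,0)=1 -> step gives (0,2)='0' but target has '1' -> reject
  (0,3)=1 (2,0)=0 -> step reproduces the target at every cell -> ACCEPT
  (0,3)=1 (2,0)=1 -> step gives (1,0)='1' but target has '0' -> reject
Unique solution: (0,3)=live, (2,0)=dead.
Check: live-neighbor counts of every cell in the completed generation 0:
0232
2343
1264
1232
Applying B3/S23 to generation 0 with these counts gives:
0011
0101
0100
0011
which matches the target exactly.

Answer: 1001
0011
0101
0011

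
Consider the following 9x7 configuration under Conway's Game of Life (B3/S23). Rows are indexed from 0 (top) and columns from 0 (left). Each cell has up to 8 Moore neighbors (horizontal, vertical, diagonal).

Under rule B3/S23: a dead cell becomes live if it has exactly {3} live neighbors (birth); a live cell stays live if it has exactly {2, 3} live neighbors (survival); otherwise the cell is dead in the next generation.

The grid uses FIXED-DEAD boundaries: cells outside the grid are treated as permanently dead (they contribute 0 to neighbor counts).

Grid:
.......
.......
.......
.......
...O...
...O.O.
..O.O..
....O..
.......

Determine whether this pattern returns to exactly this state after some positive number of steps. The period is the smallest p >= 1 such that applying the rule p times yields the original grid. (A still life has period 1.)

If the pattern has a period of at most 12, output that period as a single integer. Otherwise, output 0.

Answer: 2

Derivation:
Simulating and comparing each generation to the original:
Gen 0 (original, given above): 6 live cells
Gen 1: 6 live cells, differs from original
Gen 2: 6 live cells, MATCHES original -> period = 2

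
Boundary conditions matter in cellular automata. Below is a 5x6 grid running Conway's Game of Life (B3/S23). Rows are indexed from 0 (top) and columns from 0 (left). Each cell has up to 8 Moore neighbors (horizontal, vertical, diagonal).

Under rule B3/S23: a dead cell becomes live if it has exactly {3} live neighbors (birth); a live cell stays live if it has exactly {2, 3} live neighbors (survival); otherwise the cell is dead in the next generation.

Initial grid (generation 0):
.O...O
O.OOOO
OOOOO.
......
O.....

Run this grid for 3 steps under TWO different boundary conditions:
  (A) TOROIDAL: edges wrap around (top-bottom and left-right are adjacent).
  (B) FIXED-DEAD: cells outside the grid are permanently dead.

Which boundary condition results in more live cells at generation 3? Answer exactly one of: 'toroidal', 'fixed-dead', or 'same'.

Under TOROIDAL boundary, generation 3:
..OO.O
......
..O..O
......
....O.
Population = 6

Under FIXED-DEAD boundary, generation 3:
.OOO..
O.O.OO
O.....
......
......
Population = 8

Comparison: toroidal=6, fixed-dead=8 -> fixed-dead

Answer: fixed-dead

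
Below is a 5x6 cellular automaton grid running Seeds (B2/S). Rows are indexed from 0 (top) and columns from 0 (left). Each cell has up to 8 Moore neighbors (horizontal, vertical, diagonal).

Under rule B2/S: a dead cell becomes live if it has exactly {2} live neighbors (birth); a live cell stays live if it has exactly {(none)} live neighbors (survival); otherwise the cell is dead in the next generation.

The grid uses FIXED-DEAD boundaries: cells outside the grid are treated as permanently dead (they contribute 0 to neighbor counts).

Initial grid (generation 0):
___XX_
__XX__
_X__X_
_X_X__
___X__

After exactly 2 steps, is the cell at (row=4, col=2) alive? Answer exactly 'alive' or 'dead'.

Answer: dead

Derivation:
Simulating step by step:
Generation 0 (given above): 9 live cells
Generation 1: 5 live cells
______
_X___X
X_____
X_____
____X_
Generation 2: 2 live cells
______
X_____
______
_X____
______

Cell (4,2) at generation 2: 0 -> dead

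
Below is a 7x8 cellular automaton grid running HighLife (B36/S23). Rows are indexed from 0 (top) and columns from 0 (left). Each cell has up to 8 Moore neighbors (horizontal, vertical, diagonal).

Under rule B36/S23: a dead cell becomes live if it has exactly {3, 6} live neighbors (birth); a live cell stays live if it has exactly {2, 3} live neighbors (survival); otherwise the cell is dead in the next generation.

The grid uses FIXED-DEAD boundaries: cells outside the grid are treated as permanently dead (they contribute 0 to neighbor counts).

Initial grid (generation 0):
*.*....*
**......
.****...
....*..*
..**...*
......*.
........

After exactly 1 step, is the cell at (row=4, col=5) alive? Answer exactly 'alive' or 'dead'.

Answer: dead

Derivation:
Simulating step by step:
Generation 0 (given above): 15 live cells
Generation 1: 13 live cells
*.......
*.......
*****...
.*.**...
...*..**
........
........

Cell (4,5) at generation 1: 0 -> dead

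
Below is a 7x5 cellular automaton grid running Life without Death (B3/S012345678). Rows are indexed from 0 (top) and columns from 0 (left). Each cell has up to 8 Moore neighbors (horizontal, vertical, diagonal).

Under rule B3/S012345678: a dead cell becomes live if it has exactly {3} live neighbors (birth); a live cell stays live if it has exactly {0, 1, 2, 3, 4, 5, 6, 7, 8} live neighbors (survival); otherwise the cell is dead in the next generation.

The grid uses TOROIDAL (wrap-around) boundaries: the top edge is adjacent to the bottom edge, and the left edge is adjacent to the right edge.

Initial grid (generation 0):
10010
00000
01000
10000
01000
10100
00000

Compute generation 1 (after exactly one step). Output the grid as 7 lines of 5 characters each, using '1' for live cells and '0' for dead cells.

Answer: 10010
00000
01000
11000
11000
11100
01001

Derivation:
Simulating step by step:
Generation 0 (given above): 7 live cells
Generation 1: 12 live cells
(generation 1 grid is the final answer)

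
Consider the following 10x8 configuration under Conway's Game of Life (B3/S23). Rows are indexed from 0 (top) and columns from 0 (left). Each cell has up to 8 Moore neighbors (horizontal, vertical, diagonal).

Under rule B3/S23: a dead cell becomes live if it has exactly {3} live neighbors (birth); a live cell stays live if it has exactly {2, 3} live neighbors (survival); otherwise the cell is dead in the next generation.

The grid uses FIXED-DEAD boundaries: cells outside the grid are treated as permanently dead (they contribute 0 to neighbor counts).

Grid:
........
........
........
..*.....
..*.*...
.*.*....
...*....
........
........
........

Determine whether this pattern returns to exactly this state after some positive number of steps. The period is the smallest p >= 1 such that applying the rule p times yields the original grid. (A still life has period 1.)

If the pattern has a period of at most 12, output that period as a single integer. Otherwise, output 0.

Simulating and comparing each generation to the original:
Gen 0 (original, given above): 6 live cells
Gen 1: 6 live cells, differs from original
Gen 2: 6 live cells, MATCHES original -> period = 2

Answer: 2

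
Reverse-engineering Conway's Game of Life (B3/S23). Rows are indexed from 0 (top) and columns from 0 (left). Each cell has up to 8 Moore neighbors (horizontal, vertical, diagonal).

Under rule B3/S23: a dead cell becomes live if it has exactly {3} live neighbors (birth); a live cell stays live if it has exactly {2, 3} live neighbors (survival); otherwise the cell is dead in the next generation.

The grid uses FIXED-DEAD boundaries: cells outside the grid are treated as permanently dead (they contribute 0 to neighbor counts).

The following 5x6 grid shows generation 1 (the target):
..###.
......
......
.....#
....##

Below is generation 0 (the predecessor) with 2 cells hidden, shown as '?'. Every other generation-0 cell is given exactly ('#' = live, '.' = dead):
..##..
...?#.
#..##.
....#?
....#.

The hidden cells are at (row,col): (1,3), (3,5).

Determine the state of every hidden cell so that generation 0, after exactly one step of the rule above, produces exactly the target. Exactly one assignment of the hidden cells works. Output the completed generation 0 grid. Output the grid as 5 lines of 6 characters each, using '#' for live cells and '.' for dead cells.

Answer: ..##..
...##.
#..##.
....##
....#.

Derivation:
Hidden generation-0 cells (in order): (1,3), (3,5).
A hidden cell only influences target cells in its own 3x3 neighborhood. Try each of the 2^2 = 4 assignments, step the completed generation 0 forward once under B3/S23, and compare with the target:
  (1,3)=. (3,5)=. -> step gives (0,2)='.' but target has '#' -> reject
  (1,3)=. (3,5)=# -> step gives (0,2)='.' but target has '#' -> reject
  (1,3)=# (3,5)=. -> step gives (2,5)='#' but target has '.' -> reject
  (1,3)=# (3,5)=# -> step reproduces the target at every cell -> ACCEPT
Unique solution: (1,3)=live, (3,5)=live.
Check: live-neighbor counts of every cell in the completed generation 0:
012331
124542
012454
111443
000223
Applying B3/S23 to generation 0 with these counts gives:
..###.
......
......
.....#
....##
which matches the target exactly.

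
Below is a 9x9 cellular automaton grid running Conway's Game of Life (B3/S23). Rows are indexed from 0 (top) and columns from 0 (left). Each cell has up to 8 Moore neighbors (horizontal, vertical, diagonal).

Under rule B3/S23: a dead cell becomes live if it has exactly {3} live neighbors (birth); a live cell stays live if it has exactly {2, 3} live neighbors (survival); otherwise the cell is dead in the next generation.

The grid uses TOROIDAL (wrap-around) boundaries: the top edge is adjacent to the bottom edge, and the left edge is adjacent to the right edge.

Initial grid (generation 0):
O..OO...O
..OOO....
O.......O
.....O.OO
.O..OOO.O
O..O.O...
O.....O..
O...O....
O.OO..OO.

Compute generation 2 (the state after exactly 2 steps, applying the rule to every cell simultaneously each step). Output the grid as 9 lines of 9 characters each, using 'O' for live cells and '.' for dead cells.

Simulating step by step:
Generation 0 (given above): 29 live cells
Generation 1: 33 live cells
O....O.OO
.OO.O....
O..OO..OO
....OO...
........O
OO.....OO
OO..OO..O
O..O.OOO.
O.O..O.O.
Generation 2: 32 live cells
(generation 2 grid is the final answer)

Answer: O.OOOO.O.
.OO.OOO..
OOO.....O
O..OOO.O.
.......OO
.O.....O.
..O.OO...
..OO...O.
O....O...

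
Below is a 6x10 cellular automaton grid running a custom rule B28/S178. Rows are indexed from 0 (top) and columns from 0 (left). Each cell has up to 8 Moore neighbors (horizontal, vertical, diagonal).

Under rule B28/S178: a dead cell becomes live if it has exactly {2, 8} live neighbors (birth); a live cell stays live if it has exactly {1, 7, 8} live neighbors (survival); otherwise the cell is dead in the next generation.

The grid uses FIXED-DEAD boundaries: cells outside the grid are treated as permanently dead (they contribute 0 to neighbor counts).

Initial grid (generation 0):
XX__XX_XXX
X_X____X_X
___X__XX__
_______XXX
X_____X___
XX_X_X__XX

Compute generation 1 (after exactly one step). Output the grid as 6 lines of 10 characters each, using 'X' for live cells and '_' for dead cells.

Answer: __XXXX____
__________
_XXX______
_____X___X
__X_XX____
__X_XXXXXX

Derivation:
Simulating step by step:
Generation 0 (given above): 25 live cells
Generation 1: 19 live cells
(generation 1 grid is the final answer)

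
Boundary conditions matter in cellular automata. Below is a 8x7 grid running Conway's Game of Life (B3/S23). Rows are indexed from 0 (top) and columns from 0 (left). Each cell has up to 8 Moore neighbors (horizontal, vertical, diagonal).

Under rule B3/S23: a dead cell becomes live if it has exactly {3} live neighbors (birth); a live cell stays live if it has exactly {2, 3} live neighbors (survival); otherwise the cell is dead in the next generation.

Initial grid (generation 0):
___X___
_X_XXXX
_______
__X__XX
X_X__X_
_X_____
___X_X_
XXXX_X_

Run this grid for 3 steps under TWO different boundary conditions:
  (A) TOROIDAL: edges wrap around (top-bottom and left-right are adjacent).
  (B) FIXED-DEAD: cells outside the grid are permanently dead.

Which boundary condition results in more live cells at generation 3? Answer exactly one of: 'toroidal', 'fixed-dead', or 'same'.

Under TOROIDAL boundary, generation 3:
_XXX_X_
_X_____
_XX__X_
__X__X_
__X____
__X____
__X_X__
___XX_X
Population = 17

Under FIXED-DEAD boundary, generation 3:
_______
_XX__XX
XX____X
_X____X
______X
_XX____
X___XX_
_XXX___
Population = 18

Comparison: toroidal=17, fixed-dead=18 -> fixed-dead

Answer: fixed-dead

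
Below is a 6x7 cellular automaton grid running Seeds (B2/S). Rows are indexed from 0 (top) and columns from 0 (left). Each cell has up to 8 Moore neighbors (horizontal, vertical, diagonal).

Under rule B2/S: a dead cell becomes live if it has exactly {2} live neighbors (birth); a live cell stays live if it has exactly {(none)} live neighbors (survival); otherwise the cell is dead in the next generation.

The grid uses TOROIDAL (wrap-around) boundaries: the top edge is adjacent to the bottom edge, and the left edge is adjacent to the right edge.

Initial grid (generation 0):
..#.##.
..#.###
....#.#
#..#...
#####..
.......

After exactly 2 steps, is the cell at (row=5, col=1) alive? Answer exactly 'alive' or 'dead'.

Simulating step by step:
Generation 0 (given above): 16 live cells
Generation 1: 8 live cells
.#.....
##.....
.##....
.......
......#
#.....#
Generation 2: 7 live cells
..#....
.......
.......
###....
.....#.
.#...#.

Cell (5,1) at generation 2: 1 -> alive

Answer: alive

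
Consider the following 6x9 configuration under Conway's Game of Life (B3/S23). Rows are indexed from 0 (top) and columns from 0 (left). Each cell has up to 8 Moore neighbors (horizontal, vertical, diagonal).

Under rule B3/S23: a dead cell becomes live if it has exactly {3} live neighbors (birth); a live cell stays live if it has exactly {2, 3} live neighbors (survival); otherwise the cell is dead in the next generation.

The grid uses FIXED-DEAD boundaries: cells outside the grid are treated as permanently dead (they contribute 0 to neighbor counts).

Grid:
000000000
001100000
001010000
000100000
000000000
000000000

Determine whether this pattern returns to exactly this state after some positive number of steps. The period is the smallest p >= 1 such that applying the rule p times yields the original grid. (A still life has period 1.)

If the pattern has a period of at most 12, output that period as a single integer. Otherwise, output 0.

Simulating and comparing each generation to the original:
Gen 0 (original, given above): 5 live cells
Gen 1: 5 live cells, MATCHES original -> period = 1

Answer: 1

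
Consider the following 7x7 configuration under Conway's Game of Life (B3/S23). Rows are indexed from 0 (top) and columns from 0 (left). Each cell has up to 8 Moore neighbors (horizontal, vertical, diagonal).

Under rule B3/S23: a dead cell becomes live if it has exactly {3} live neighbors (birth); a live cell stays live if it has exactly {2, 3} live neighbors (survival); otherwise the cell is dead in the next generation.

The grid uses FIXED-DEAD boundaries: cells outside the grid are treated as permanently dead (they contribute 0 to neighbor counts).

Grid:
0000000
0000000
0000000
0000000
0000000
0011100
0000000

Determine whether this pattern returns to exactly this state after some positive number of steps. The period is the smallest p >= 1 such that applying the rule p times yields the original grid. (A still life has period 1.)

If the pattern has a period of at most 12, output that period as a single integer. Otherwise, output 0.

Answer: 2

Derivation:
Simulating and comparing each generation to the original:
Gen 0 (original, given above): 3 live cells
Gen 1: 3 live cells, differs from original
Gen 2: 3 live cells, MATCHES original -> period = 2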